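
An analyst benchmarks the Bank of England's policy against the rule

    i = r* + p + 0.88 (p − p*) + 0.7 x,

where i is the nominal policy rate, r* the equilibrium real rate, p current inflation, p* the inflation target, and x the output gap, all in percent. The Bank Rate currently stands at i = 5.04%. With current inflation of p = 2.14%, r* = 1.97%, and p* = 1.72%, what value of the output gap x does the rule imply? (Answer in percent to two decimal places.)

0.7 x = 5.04 − 1.97 − 2.14 − 0.88 × (2.14 − 1.72) = 0.5604
x = 0.5604 / 0.7 = 0.80

0.80%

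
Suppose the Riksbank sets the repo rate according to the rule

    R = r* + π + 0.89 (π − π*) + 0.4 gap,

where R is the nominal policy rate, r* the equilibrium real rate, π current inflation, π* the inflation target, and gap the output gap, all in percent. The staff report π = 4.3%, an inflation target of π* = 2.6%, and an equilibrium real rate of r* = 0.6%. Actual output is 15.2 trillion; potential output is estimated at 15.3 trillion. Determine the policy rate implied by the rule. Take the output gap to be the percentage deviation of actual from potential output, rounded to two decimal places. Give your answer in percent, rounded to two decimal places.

Output gap = 100 × (15.2 − 15.3) / 15.3 = -0.65%.
R = 0.60 + 4.30 + 0.89 × (4.30 − 2.60) + 0.4 × (-0.65)
   = 0.60 + 4.3 + 1.513 − 0.26 = 6.15

6.15%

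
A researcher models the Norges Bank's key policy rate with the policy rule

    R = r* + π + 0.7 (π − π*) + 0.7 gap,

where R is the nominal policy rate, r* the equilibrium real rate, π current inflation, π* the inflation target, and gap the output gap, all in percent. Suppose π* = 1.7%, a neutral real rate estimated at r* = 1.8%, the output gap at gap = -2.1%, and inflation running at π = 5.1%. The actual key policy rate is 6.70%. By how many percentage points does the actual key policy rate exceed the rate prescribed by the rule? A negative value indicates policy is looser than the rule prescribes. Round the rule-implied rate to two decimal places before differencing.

R = 1.8 + 5.1 + 0.7 × (5.1 − 1.7) + 0.7 × (-2.1)
   = 1.8 + 5.1 + 2.38 − 1.47 = 7.81
Deviation = 6.70 − 7.81 = -1.11 pp.

-1.11 pp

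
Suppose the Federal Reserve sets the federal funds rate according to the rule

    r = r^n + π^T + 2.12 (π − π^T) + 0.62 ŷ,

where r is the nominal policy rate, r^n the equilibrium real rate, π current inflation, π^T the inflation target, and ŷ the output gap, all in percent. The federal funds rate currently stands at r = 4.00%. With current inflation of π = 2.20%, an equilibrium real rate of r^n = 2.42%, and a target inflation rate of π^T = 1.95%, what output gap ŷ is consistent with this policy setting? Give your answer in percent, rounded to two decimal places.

-1.45%

0.62 ŷ = 4.00 − 2.42 − 1.95 − 2.12 × (2.20 − 1.95) = -0.9
ŷ = -0.9 / 0.62 = -1.45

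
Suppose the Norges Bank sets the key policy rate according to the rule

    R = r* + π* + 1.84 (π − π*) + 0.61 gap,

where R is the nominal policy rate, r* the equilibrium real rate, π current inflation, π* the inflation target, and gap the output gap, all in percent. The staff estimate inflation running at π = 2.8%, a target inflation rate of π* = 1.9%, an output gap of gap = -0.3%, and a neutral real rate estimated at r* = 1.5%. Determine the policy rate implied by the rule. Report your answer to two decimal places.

4.87%

R = 1.5 + 1.9 + 1.84 × (2.8 − 1.9) + 0.61 × (-0.3)
   = 1.5 + 1.9 + 1.656 − 0.183 = 4.87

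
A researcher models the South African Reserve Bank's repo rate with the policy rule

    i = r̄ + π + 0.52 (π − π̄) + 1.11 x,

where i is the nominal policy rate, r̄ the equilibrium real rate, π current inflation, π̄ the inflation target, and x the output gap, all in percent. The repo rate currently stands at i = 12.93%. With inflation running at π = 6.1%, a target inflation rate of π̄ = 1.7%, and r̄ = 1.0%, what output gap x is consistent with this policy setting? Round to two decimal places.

3.19%

1.11 x = 12.93 − 1.0 − 6.1 − 0.52 × (6.1 − 1.7) = 3.542
x = 3.542 / 1.11 = 3.19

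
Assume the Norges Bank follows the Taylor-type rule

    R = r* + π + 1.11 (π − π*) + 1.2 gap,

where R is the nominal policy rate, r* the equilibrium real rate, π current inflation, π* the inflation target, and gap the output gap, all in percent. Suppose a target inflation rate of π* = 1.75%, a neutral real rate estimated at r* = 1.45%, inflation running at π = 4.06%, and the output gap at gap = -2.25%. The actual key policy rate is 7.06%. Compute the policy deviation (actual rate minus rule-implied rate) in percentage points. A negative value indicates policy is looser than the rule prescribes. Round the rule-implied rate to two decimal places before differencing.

1.69 pp

R = 1.45 + 4.06 + 1.11 × (4.06 − 1.75) + 1.2 × (-2.25)
   = 1.45 + 4.06 + 2.5641 − 2.7 = 5.37
Deviation = 7.06 − 5.37 = 1.69 pp.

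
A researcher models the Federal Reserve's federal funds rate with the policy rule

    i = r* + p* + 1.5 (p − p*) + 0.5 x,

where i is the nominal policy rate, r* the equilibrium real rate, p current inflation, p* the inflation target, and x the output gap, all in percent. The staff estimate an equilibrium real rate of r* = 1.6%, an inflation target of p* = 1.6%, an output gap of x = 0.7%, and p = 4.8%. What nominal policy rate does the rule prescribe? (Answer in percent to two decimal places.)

8.35%

i = 1.6 + 1.6 + 1.5 × (4.8 − 1.6) + 0.5 × 0.7
   = 1.6 + 1.6 + 4.8 + 0.35 = 8.35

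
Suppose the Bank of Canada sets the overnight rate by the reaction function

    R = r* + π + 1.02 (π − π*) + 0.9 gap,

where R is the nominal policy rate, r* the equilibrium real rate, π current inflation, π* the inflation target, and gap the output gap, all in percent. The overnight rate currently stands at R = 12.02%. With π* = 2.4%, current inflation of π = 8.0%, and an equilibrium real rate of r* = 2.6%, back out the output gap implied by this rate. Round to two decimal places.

0.9 gap = 12.02 − 2.6 − 8.0 − 1.02 × (8.0 − 2.4) = -4.292
gap = -4.292 / 0.9 = -4.77

-4.77%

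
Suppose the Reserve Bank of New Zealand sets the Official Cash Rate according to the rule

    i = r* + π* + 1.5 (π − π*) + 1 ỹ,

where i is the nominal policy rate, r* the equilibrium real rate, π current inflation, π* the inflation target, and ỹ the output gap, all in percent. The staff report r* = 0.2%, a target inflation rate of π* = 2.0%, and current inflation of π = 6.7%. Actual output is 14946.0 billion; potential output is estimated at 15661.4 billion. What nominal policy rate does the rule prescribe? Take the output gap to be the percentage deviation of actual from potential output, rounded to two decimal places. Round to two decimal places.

Output gap = 100 × (14946.0 − 15661.4) / 15661.4 = -4.57%.
i = 0.20 + 2.00 + 1.5 × (6.70 − 2.00) + 1 × (-4.57)
   = 0.20 + 2 + 7.05 − 4.57 = 4.68

4.68%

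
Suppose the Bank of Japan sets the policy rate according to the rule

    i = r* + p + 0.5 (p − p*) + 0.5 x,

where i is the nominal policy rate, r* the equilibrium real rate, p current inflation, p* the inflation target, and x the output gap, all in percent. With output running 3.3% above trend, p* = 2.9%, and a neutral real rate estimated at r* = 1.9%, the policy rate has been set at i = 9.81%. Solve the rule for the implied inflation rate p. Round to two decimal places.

5.14%

Output 3.3% above potential → x = 3.3.
Collecting p: i = r* + (1 + 0.5) p − 0.5 p* + 0.5 x
1.5 p = 9.81 − 1.9 + 0.5 × 2.9 − 0.5 × 3.3 = 7.71
p = 7.71 / 1.5 = 5.14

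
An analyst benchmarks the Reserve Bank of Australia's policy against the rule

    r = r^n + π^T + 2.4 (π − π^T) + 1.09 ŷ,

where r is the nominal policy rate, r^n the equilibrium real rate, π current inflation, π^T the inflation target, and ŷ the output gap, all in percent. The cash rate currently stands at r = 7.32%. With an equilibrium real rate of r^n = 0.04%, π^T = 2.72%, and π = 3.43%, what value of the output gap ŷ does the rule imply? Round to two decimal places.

2.62%

1.09 ŷ = 7.32 − 0.04 − 2.72 − 2.4 × (3.43 − 2.72) = 2.856
ŷ = 2.856 / 1.09 = 2.62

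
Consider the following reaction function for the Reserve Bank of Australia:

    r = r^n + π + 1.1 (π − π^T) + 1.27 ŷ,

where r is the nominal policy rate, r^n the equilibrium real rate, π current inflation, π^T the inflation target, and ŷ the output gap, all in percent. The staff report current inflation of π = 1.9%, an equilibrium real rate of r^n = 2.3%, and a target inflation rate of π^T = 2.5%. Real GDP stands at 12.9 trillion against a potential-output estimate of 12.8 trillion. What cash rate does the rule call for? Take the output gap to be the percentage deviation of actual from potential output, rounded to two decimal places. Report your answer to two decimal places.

4.53%

Output gap = 100 × (12.9 − 12.8) / 12.8 = 0.78%.
r = 2.30 + 1.90 + 1.1 × (1.90 − 2.50) + 1.27 × 0.78
   = 2.30 + 1.9 − 0.66 + 0.9906 = 4.53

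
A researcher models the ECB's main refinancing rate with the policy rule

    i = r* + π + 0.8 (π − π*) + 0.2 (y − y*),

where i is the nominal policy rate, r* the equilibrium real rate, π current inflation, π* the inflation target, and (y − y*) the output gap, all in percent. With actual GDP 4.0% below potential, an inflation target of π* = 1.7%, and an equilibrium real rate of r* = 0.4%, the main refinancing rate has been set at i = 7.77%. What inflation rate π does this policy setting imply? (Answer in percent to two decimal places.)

5.29%

Output 4.0% below potential → (y − y*) = -4.0.
Collecting π: i = r* + (1 + 0.8) π − 0.8 π* + 0.2 (y − y*)
1.8 π = 7.77 − 0.4 + 0.8 × 1.7 − 0.2 × (-4.0) = 9.53
π = 9.53 / 1.8 = 5.29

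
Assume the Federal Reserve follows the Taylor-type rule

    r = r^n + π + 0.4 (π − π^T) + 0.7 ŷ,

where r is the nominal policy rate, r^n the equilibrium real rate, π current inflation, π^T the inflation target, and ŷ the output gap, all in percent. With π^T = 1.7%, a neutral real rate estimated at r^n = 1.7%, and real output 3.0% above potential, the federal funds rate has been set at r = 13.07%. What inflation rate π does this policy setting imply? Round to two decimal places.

7.11%

Output 3.0% above potential → ŷ = 3.0.
Collecting π: r = r^n + (1 + 0.4) π − 0.4 π^T + 0.7 ŷ
1.4 π = 13.07 − 1.7 + 0.4 × 1.7 − 0.7 × 3.0 = 9.95
π = 9.95 / 1.4 = 7.11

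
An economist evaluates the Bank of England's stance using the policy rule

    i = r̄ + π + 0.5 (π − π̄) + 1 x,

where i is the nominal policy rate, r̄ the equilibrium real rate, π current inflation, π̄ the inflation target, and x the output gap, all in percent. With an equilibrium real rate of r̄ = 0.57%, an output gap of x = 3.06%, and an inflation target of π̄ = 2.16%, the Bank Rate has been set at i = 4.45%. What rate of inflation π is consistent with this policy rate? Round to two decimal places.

Collecting π: i = r̄ + (1 + 0.5) π − 0.5 π̄ + 1 x
1.5 π = 4.45 − 0.57 + 0.5 × 2.16 − 1 × 3.06 = 1.9
π = 1.9 / 1.5 = 1.27

1.27%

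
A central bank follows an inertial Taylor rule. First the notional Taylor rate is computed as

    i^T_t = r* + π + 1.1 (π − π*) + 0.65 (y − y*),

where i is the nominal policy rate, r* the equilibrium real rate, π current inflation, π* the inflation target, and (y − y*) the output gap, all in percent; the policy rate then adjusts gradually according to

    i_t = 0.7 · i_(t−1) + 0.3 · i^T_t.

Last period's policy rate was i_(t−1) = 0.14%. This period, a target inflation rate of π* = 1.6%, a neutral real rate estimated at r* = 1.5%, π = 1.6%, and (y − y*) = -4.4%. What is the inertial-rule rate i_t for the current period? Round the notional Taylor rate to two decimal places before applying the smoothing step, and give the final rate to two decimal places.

0.17%

i^T_t = 1.5 + 1.6 + 1.1 × (1.6 − 1.6) + 0.65 × (-4.4)
   = 1.5 + 1.6 + 0 − 2.86 = 0.24
i_t = 0.7 × 0.14 + 0.3 × 0.24 = 0.098 + 0.072 = 0.17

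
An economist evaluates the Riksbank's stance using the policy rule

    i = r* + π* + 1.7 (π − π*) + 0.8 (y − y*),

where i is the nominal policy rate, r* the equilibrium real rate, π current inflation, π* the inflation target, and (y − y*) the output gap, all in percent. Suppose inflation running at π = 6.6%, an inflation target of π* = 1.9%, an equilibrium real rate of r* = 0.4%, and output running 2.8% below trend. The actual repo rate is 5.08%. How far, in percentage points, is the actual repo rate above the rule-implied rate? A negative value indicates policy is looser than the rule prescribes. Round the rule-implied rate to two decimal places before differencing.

Output 2.8% below potential → (y − y*) = -2.8.
i = 0.4 + 1.9 + 1.7 × (6.6 − 1.9) + 0.8 × (-2.8)
   = 0.4 + 1.9 + 7.99 − 2.24 = 8.05
Deviation = 5.08 − 8.05 = -2.97 pp.

-2.97 pp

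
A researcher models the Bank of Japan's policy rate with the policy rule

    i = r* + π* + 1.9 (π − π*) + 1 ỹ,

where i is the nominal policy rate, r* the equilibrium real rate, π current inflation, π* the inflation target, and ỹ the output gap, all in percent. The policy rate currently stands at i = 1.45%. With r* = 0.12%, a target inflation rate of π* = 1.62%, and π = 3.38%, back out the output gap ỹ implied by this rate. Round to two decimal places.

-3.63%

1 ỹ = 1.45 − 0.12 − 1.62 − 1.9 × (3.38 − 1.62) = -3.634
ỹ = -3.634 / 1 = -3.63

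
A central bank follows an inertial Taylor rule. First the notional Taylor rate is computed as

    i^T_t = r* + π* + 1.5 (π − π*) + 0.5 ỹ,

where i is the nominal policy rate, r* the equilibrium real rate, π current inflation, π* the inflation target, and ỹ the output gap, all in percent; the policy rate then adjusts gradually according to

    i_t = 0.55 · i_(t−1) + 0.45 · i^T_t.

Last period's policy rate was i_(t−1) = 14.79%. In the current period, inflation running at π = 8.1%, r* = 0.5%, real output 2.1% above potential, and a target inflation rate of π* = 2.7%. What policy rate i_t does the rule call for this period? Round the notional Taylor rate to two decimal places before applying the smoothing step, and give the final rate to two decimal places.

13.69%

Output 2.1% above potential → ỹ = 2.1.
i^T_t = 0.5 + 2.7 + 1.5 × (8.1 − 2.7) + 0.5 × 2.1
   = 0.5 + 2.7 + 8.1 + 1.05 = 12.35
i_t = 0.55 × 14.79 + 0.45 × 12.35 = 8.1345 + 5.5575 = 13.69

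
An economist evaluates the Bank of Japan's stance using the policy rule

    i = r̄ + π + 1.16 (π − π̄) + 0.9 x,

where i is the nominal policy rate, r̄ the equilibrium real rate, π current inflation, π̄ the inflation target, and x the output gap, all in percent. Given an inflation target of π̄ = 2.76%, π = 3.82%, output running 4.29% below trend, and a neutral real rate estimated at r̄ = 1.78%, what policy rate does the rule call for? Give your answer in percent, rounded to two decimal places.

2.97%

Output 4.29% below potential → x = -4.29.
i = 1.78 + 3.82 + 1.16 × (3.82 − 2.76) + 0.9 × (-4.29)
   = 1.78 + 3.82 + 1.2296 − 3.861 = 2.97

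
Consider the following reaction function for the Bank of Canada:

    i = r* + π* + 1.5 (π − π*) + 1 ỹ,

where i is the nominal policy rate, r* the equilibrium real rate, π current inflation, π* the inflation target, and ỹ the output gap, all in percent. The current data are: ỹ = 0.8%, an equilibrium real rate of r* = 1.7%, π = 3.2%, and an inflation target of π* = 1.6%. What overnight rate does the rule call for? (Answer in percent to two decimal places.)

i = 1.7 + 1.6 + 1.5 × (3.2 − 1.6) + 1 × 0.8
   = 1.7 + 1.6 + 2.4 + 0.8 = 6.50

6.50%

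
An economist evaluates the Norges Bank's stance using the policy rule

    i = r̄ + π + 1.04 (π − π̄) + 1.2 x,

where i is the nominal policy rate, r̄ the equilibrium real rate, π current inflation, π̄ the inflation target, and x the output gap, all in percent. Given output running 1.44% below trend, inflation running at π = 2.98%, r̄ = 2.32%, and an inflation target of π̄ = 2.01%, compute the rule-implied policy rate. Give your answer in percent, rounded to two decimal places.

Output 1.44% below potential → x = -1.44.
i = 2.32 + 2.98 + 1.04 × (2.98 − 2.01) + 1.2 × (-1.44)
   = 2.32 + 2.98 + 1.0088 − 1.728 = 4.58

4.58%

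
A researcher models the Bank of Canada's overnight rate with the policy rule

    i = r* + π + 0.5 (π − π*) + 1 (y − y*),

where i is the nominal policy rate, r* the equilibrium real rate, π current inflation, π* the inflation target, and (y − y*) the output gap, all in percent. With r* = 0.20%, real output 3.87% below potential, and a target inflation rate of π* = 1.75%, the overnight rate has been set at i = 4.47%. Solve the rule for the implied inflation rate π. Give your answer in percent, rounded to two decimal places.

Output 3.87% below potential → (y − y*) = -3.87.
Collecting π: i = r* + (1 + 0.5) π − 0.5 π* + 1 (y − y*)
1.5 π = 4.47 − 0.20 + 0.5 × 1.75 − 1 × (-3.87) = 9.015
π = 9.015 / 1.5 = 6.01

6.01%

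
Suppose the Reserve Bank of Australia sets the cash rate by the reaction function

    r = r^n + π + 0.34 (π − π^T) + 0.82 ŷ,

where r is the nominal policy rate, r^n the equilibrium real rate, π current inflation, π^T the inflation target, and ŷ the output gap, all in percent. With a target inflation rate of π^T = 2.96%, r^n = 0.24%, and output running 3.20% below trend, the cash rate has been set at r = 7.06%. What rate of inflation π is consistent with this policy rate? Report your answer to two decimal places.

Output 3.20% below potential → ŷ = -3.20.
Collecting π: r = r^n + (1 + 0.34) π − 0.34 π^T + 0.82 ŷ
1.34 π = 7.06 − 0.24 + 0.34 × 2.96 − 0.82 × (-3.20) = 10.4504
π = 10.4504 / 1.34 = 7.80

7.80%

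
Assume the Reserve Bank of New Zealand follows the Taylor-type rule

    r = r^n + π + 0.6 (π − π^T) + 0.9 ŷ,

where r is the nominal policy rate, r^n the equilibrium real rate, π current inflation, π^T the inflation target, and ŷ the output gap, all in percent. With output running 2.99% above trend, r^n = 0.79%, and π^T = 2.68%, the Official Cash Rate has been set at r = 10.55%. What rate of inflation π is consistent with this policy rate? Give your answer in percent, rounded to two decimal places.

5.42%

Output 2.99% above potential → ŷ = 2.99.
Collecting π: r = r^n + (1 + 0.6) π − 0.6 π^T + 0.9 ŷ
1.6 π = 10.55 − 0.79 + 0.6 × 2.68 − 0.9 × 2.99 = 8.677
π = 8.677 / 1.6 = 5.42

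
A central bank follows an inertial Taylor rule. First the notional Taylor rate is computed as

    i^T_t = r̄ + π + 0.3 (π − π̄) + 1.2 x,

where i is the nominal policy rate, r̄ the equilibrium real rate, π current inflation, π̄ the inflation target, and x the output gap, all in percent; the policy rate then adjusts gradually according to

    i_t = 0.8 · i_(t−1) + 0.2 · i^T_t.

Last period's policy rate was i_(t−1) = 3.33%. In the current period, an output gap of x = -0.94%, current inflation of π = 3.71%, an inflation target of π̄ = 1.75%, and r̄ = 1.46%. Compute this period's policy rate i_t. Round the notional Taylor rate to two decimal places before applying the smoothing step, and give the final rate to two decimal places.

i^T_t = 1.46 + 3.71 + 0.3 × (3.71 − 1.75) + 1.2 × (-0.94)
   = 1.46 + 3.71 + 0.588 − 1.128 = 4.63
i_t = 0.8 × 3.33 + 0.2 × 4.63 = 2.664 + 0.926 = 3.59

3.59%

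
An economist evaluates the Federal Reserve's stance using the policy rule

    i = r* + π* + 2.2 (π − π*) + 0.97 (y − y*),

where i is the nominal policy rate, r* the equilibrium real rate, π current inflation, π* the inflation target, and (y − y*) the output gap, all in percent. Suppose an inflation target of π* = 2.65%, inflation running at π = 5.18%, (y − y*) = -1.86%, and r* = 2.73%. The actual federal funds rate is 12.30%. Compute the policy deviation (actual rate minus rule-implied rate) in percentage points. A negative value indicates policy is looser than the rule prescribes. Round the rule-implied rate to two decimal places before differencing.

i = 2.73 + 2.65 + 2.2 × (5.18 − 2.65) + 0.97 × (-1.86)
   = 2.73 + 2.65 + 5.566 − 1.8042 = 9.14
Deviation = 12.30 − 9.14 = 3.16 pp.

3.16 pp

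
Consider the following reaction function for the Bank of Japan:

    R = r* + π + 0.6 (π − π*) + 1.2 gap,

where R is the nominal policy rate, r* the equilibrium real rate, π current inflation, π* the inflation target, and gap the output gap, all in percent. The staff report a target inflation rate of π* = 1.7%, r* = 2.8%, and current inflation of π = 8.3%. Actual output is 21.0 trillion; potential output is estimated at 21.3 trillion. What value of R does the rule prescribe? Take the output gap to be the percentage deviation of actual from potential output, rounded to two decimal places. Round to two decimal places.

Output gap = 100 × (21.0 − 21.3) / 21.3 = -1.41%.
R = 2.80 + 8.30 + 0.6 × (8.30 − 1.70) + 1.2 × (-1.41)
   = 2.80 + 8.3 + 3.96 − 1.692 = 13.37

13.37%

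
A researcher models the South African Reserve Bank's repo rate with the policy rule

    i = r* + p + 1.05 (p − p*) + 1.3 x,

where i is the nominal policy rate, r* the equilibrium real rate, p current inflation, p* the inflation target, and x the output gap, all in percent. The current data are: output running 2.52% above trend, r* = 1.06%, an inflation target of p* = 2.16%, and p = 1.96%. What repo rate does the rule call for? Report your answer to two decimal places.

6.09%

Output 2.52% above potential → x = 2.52.
i = 1.06 + 1.96 + 1.05 × (1.96 − 2.16) + 1.3 × 2.52
   = 1.06 + 1.96 − 0.21 + 3.276 = 6.09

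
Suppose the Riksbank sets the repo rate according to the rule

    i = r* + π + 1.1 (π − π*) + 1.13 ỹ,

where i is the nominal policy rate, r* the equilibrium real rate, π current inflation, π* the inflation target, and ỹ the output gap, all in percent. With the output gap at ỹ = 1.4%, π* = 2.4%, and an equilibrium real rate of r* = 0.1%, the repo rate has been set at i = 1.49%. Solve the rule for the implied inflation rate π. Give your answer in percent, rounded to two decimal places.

Collecting π: i = r* + (1 + 1.1) π − 1.1 π* + 1.13 ỹ
2.1 π = 1.49 − 0.1 + 1.1 × 2.4 − 1.13 × 1.4 = 2.448
π = 2.448 / 2.1 = 1.17

1.17%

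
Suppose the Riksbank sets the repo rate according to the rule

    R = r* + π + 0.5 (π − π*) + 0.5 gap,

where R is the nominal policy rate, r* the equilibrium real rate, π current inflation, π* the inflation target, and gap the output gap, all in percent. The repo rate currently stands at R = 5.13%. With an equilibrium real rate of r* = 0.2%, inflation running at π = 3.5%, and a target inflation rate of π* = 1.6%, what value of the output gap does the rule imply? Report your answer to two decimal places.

0.5 gap = 5.13 − 0.2 − 3.5 − 0.5 × (3.5 − 1.6) = 0.48
gap = 0.48 / 0.5 = 0.96

0.96%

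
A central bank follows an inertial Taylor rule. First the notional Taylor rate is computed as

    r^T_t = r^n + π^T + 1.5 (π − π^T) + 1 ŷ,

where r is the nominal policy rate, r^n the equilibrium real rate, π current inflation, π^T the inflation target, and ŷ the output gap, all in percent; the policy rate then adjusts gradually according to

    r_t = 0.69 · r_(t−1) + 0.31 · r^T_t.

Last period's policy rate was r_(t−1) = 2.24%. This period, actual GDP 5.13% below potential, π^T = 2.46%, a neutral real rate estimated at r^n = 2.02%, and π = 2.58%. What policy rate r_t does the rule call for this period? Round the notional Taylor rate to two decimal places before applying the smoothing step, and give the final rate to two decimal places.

Output 5.13% below potential → ŷ = -5.13.
r^T_t = 2.02 + 2.46 + 1.5 × (2.58 − 2.46) + 1 × (-5.13)
   = 2.02 + 2.46 + 0.18 − 5.13 = -0.47
r_t = 0.69 × 2.24 + 0.31 × (-0.47) = 1.5456 − 0.1457 = 1.40

1.40%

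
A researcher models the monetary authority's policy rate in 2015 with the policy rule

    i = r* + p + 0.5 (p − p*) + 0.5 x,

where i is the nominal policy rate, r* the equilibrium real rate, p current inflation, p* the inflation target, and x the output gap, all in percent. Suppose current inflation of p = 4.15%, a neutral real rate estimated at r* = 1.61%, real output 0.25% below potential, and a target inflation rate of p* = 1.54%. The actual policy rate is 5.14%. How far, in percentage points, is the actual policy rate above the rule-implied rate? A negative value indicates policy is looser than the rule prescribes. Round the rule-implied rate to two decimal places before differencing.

Output 0.25% below potential → x = -0.25.
i = 1.61 + 4.15 + 0.5 × (4.15 − 1.54) + 0.5 × (-0.25)
   = 1.61 + 4.15 + 1.305 − 0.125 = 6.94
Deviation = 5.14 − 6.94 = -1.80 pp.

-1.80 pp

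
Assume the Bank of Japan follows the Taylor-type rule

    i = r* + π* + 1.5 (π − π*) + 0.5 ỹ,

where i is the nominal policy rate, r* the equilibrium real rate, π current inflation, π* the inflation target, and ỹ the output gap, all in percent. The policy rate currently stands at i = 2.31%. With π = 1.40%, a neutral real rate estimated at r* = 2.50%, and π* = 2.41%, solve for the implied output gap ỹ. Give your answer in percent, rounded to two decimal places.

-2.17%

0.5 ỹ = 2.31 − 2.50 − 2.41 − 1.5 × (1.40 − 2.41) = -1.085
ỹ = -1.085 / 0.5 = -2.17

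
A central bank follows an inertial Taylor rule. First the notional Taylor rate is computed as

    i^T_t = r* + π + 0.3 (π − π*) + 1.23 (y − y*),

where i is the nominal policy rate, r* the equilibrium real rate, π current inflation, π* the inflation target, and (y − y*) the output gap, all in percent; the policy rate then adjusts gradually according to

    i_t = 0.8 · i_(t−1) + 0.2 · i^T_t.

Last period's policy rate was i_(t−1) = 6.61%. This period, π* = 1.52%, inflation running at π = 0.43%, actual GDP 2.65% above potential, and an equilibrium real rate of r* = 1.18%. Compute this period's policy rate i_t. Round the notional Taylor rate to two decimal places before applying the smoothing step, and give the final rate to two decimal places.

6.20%

Output 2.65% above potential → (y − y*) = 2.65.
i^T_t = 1.18 + 0.43 + 0.3 × (0.43 − 1.52) + 1.23 × 2.65
   = 1.18 + 0.43 − 0.327 + 3.2595 = 4.54
i_t = 0.8 × 6.61 + 0.2 × 4.54 = 5.288 + 0.908 = 6.20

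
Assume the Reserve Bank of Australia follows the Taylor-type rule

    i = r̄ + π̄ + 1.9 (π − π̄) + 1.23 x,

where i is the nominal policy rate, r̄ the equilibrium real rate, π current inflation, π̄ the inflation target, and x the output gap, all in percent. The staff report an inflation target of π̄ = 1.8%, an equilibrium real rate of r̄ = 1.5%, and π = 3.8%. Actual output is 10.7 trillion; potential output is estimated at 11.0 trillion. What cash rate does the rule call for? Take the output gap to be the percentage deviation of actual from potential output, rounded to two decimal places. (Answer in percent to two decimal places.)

Output gap = 100 × (10.7 − 11.0) / 11.0 = -2.73%.
i = 1.50 + 1.80 + 1.9 × (3.80 − 1.80) + 1.23 × (-2.73)
   = 1.50 + 1.8 + 3.8 − 3.3579 = 3.74

3.74%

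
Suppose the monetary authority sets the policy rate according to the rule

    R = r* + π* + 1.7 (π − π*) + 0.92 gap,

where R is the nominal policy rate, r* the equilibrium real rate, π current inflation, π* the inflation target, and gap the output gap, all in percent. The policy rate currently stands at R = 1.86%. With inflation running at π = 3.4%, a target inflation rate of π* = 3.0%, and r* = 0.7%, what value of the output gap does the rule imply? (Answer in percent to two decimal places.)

-2.74%

0.92 gap = 1.86 − 0.7 − 3.0 − 1.7 × (3.4 − 3.0) = -2.52
gap = -2.52 / 0.92 = -2.74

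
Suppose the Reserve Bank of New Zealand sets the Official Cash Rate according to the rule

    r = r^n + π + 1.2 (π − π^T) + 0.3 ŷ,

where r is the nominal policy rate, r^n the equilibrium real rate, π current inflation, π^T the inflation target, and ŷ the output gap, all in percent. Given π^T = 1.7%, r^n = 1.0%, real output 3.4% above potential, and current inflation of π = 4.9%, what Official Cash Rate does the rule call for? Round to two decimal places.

10.76%

Output 3.4% above potential → ŷ = 3.4.
r = 1.0 + 4.9 + 1.2 × (4.9 − 1.7) + 0.3 × 3.4
   = 1.0 + 4.9 + 3.84 + 1.02 = 10.76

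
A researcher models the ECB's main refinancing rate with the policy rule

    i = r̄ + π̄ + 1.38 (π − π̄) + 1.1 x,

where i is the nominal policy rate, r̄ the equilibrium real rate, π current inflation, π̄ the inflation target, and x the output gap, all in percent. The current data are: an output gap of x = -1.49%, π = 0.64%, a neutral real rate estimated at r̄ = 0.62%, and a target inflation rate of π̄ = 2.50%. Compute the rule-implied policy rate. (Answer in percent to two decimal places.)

-1.09%

i = 0.62 + 2.50 + 1.38 × (0.64 − 2.50) + 1.1 × (-1.49)
   = 0.62 + 2.5 − 2.5668 − 1.639 = -1.09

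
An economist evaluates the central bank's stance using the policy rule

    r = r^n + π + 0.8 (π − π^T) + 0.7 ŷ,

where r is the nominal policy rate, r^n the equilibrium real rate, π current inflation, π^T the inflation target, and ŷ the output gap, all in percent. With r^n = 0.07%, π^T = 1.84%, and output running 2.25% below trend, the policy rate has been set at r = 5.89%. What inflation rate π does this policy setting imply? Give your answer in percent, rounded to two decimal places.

Output 2.25% below potential → ŷ = -2.25.
Collecting π: r = r^n + (1 + 0.8) π − 0.8 π^T + 0.7 ŷ
1.8 π = 5.89 − 0.07 + 0.8 × 1.84 − 0.7 × (-2.25) = 8.867
π = 8.867 / 1.8 = 4.93

4.93%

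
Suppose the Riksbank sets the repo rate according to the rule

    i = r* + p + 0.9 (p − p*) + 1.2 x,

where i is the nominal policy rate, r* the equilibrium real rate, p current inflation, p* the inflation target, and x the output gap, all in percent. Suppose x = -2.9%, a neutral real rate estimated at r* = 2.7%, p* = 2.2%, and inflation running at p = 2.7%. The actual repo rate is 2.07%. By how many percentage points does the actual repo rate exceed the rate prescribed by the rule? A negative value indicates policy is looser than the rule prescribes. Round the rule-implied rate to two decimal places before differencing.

i = 2.7 + 2.7 + 0.9 × (2.7 − 2.2) + 1.2 × (-2.9)
   = 2.7 + 2.7 + 0.45 − 3.48 = 2.37
Deviation = 2.07 − 2.37 = -0.30 pp.

-0.30 pp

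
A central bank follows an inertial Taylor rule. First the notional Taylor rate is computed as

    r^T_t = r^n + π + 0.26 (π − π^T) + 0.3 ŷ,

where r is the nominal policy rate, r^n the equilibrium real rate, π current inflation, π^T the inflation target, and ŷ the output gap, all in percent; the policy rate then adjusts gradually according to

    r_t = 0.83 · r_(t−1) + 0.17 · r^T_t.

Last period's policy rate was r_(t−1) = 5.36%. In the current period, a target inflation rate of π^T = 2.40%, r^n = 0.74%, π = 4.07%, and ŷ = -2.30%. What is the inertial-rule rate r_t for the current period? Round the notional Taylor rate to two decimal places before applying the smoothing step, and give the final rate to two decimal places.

5.22%

r^T_t = 0.74 + 4.07 + 0.26 × (4.07 − 2.40) + 0.3 × (-2.30)
   = 0.74 + 4.07 + 0.4342 − 0.69 = 4.55
r_t = 0.83 × 5.36 + 0.17 × 4.55 = 4.4488 + 0.7735 = 5.22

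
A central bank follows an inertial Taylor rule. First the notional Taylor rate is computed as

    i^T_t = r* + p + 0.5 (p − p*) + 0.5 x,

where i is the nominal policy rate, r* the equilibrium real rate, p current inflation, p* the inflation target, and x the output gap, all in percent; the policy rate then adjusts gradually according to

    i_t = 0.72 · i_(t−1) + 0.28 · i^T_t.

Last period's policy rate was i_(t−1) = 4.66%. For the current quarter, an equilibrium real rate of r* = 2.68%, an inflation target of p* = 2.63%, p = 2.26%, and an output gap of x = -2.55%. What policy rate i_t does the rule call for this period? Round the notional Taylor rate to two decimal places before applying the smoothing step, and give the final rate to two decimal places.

4.33%

i^T_t = 2.68 + 2.26 + 0.5 × (2.26 − 2.63) + 0.5 × (-2.55)
   = 2.68 + 2.26 − 0.185 − 1.275 = 3.48
i_t = 0.72 × 4.66 + 0.28 × 3.48 = 3.3552 + 0.9744 = 4.33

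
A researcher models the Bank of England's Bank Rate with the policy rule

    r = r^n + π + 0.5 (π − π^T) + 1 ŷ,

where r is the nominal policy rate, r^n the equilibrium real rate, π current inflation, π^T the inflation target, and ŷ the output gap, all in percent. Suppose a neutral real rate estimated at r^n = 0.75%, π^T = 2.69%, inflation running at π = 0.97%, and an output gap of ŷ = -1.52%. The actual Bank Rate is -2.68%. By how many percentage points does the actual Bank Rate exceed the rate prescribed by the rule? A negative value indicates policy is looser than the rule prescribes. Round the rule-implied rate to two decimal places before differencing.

r = 0.75 + 0.97 + 0.5 × (0.97 − 2.69) + 1 × (-1.52)
   = 0.75 + 0.97 − 0.86 − 1.52 = -0.66
Deviation = -2.68 − (-0.66) = -2.02 pp.

-2.02 pp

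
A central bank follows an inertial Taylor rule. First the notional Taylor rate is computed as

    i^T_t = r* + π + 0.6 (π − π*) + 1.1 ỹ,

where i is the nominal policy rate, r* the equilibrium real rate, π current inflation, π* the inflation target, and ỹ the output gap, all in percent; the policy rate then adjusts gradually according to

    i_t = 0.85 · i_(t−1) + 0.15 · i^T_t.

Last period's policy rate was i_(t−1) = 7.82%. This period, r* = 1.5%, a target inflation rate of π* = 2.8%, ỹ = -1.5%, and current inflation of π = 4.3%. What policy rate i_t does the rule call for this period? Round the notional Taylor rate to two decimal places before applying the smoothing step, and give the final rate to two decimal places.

i^T_t = 1.5 + 4.3 + 0.6 × (4.3 − 2.8) + 1.1 × (-1.5)
   = 1.5 + 4.3 + 0.9 − 1.65 = 5.05
i_t = 0.85 × 7.82 + 0.15 × 5.05 = 6.647 + 0.7575 = 7.40

7.40%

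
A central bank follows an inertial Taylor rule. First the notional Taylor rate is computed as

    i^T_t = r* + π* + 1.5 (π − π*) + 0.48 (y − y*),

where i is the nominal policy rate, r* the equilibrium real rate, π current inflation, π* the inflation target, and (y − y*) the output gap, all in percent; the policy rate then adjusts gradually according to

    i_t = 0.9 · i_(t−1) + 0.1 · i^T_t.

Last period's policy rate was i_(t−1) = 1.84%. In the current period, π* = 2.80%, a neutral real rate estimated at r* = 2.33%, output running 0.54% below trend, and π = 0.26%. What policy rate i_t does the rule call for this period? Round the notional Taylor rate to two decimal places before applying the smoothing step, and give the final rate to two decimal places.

Output 0.54% below potential → (y − y*) = -0.54.
i^T_t = 2.33 + 2.80 + 1.5 × (0.26 − 2.80) + 0.48 × (-0.54)
   = 2.33 + 2.8 − 3.81 − 0.2592 = 1.06
i_t = 0.9 × 1.84 + 0.1 × 1.06 = 1.656 + 0.106 = 1.76

1.76%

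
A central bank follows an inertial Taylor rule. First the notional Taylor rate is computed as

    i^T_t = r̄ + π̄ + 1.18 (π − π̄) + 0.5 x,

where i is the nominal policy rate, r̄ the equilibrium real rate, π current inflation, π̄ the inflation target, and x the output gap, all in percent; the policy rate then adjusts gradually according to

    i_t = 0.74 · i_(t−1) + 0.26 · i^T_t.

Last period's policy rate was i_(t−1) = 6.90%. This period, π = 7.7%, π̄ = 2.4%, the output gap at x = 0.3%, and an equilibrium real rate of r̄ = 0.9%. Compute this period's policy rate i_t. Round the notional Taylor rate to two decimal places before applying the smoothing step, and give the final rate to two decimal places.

i^T_t = 0.9 + 2.4 + 1.18 × (7.7 − 2.4) + 0.5 × 0.3
   = 0.9 + 2.4 + 6.254 + 0.15 = 9.70
i_t = 0.74 × 6.90 + 0.26 × 9.70 = 5.106 + 2.522 = 7.63

7.63%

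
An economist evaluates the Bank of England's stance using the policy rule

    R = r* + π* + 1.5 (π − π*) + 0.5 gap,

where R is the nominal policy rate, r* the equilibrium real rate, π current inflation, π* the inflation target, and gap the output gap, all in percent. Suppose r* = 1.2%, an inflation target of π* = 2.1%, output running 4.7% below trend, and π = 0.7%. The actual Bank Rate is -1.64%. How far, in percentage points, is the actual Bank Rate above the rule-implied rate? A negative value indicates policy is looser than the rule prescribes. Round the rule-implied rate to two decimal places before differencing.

-0.49 pp

Output 4.7% below potential → gap = -4.7.
R = 1.2 + 2.1 + 1.5 × (0.7 − 2.1) + 0.5 × (-4.7)
   = 1.2 + 2.1 − 2.1 − 2.35 = -1.15
Deviation = -1.64 − (-1.15) = -0.49 pp.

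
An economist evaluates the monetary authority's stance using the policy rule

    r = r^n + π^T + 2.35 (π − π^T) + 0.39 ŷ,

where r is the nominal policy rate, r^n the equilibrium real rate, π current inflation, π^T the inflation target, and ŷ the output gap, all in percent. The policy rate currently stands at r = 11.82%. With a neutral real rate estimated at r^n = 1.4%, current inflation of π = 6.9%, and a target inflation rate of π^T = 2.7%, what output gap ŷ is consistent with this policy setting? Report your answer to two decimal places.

-5.51%

0.39 ŷ = 11.82 − 1.4 − 2.7 − 2.35 × (6.9 − 2.7) = -2.15
ŷ = -2.15 / 0.39 = -5.51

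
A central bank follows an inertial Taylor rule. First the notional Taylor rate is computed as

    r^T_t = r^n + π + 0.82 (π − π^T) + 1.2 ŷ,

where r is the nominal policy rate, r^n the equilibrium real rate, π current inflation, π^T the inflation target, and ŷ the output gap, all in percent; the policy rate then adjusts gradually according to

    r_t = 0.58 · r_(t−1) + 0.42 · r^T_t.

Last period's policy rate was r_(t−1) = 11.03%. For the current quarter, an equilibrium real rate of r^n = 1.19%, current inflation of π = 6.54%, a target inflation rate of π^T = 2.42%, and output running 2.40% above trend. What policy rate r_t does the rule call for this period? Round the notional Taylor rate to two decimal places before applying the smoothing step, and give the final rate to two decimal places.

12.27%

Output 2.40% above potential → ŷ = 2.40.
r^T_t = 1.19 + 6.54 + 0.82 × (6.54 − 2.42) + 1.2 × 2.40
   = 1.19 + 6.54 + 3.3784 + 2.88 = 13.99
r_t = 0.58 × 11.03 + 0.42 × 13.99 = 6.3974 + 5.8758 = 12.27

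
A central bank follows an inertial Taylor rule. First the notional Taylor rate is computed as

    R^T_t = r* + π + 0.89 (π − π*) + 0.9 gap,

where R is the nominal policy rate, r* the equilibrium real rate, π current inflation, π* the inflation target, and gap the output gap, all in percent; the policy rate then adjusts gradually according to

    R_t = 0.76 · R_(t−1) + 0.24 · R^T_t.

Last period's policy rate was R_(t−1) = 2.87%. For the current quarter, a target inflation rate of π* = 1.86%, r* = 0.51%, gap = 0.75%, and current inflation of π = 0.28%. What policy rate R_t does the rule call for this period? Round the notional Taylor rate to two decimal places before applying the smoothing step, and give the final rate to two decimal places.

R^T_t = 0.51 + 0.28 + 0.89 × (0.28 − 1.86) + 0.9 × 0.75
   = 0.51 + 0.28 − 1.4062 + 0.675 = 0.06
R_t = 0.76 × 2.87 + 0.24 × 0.06 = 2.1812 + 0.0144 = 2.20

2.20%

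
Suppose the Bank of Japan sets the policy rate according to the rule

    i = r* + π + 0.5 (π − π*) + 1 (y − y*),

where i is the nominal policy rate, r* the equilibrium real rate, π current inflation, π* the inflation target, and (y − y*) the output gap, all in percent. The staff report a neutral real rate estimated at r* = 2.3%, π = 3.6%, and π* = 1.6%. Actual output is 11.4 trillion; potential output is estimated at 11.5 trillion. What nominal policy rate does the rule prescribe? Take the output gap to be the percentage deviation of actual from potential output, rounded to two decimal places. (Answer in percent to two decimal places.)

6.03%

Output gap = 100 × (11.4 − 11.5) / 11.5 = -0.87%.
i = 2.30 + 3.60 + 0.5 × (3.60 − 1.60) + 1 × (-0.87)
   = 2.30 + 3.6 + 1 − 0.87 = 6.03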